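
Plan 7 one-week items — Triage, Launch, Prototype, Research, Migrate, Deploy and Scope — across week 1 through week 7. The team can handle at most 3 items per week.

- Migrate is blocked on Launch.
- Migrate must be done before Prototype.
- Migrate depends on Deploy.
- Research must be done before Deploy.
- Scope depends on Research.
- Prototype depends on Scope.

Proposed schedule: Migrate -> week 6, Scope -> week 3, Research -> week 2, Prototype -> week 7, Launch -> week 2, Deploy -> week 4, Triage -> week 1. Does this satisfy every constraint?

Prototype depends on Scope — holds.
Research must be done before Deploy — holds.
Migrate is blocked on Launch — holds.
Scope depends on Research — holds.
The team can handle at most 3 items per week — holds.
Migrate depends on Deploy — holds.
Migrate must be done before Prototype — holds.

Valid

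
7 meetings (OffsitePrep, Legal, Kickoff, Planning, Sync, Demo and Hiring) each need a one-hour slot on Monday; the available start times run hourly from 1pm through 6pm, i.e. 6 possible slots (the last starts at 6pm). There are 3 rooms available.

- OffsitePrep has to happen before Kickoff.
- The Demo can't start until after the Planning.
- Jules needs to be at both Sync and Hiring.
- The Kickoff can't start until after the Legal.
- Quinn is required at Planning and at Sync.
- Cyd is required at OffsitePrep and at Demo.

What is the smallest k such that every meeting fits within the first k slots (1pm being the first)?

The precedence chain requires at least 2 distinct slots.
With at most 3 per slot and 7 meetings, at least 3 slots are needed.
3 works (last occupied slot: 3pm): for example Hiring=3pm; Legal=1pm; Demo=2pm; Kickoff=2pm; OffsitePrep=1pm; Sync=2pm; Planning=1pm.

3 slots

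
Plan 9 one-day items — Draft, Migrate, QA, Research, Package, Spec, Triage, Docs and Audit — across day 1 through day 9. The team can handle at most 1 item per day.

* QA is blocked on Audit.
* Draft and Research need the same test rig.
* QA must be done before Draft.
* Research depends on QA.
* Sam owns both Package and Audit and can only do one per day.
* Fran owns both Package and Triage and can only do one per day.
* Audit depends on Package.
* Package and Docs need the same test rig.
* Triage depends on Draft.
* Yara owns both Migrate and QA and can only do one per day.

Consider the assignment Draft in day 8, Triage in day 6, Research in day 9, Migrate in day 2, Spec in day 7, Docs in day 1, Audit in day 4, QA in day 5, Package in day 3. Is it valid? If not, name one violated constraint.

Yara owns both Migrate and QA and can only do one per day — holds.
Research depends on QA — holds.
Draft and Research need the same test rig — holds.
Sam owns both Package and Audit and can only do one per day — holds.
QA is blocked on Audit — holds.
Fran owns both Package and Triage and can only do one per day — holds.
Audit depends on Package — holds.
The team can handle at most 1 item per day — holds.
QA must be done before Draft — holds.
Triage depends on Draft — violated.
Package and Docs need the same test rig — holds.

Invalid. Triage depends on Draft.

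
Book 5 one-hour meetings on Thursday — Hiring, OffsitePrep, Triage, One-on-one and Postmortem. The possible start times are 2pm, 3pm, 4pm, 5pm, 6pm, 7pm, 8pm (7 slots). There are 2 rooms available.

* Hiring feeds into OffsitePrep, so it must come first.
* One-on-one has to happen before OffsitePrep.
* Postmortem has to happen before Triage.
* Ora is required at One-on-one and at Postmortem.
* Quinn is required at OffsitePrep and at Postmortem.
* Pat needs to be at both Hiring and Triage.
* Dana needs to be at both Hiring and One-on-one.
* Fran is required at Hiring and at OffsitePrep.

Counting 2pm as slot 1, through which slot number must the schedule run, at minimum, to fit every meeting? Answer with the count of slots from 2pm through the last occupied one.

The precedence chain requires at least 2 distinct slots.
With at most 2 per slot and 5 meetings, at least 3 slots are needed.
3 works (last occupied slot: 4pm): for example Triage -> 3pm, One-on-one -> 3pm, OffsitePrep -> 4pm, Postmortem -> 2pm, Hiring -> 2pm.

3 slots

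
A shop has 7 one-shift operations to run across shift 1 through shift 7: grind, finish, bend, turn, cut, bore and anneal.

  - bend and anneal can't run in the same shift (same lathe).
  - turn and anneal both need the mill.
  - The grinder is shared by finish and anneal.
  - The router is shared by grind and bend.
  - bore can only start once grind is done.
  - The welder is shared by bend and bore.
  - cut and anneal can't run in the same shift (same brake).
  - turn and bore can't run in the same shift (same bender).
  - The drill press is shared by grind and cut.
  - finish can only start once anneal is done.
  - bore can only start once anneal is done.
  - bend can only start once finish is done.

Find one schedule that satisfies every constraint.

grind in shift 1, bend in shift 3, turn in shift 3, anneal in shift 1, bore in shift 2, cut in shift 2, finish in shift 2

Checking: grind(shift 1) before bore(shift 2); anneal(shift 1) before bore(shift 2); anneal(shift 1) before finish(shift 2); finish(shift 2) before bend(shift 3); turn(shift 3) != anneal(shift 1); finish(shift 2) != anneal(shift 1); bend(shift 3) != anneal(shift 1); cut(shift 2) != anneal(shift 1); grind(shift 1) != cut(shift 2); turn(shift 3) != bore(shift 2); grind(shift 1) != bend(shift 3); bend(shift 3) != bore(shift 2).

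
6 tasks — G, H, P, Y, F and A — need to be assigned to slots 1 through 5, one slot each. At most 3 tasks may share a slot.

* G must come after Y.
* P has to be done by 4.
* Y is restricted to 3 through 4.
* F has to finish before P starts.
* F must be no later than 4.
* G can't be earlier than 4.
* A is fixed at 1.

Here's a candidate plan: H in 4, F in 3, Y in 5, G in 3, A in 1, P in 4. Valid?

G can't be earlier than 4 — violated.
F must be no later than 4 — holds.
F has to finish before P starts — holds.
A is fixed at 1 — holds.
At most 3 tasks may share a slot — holds.
Y is restricted to 3 through 4 — violated.
G must come after Y — violated.
P has to be done by 4 — holds.

No — it violates: G must come after Y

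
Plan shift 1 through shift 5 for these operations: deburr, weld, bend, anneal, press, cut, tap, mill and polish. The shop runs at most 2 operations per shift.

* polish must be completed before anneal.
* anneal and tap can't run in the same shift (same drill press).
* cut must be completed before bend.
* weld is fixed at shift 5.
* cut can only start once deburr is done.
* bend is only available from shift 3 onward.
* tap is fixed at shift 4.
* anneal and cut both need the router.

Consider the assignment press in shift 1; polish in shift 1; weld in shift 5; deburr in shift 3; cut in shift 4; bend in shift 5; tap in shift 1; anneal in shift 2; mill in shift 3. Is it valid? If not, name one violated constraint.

No — it violates: tap is fixed at shift 4

anneal and cut both need the router — holds.
cut must be completed before bend — holds.
bend is only available from shift 3 onward — holds.
anneal and tap can't run in the same shift (same drill press) — holds.
weld is fixed at shift 5 — holds.
cut can only start once deburr is done — holds.
polish must be completed before anneal — holds.
The shop runs at most 2 operations per shift — violated.
tap is fixed at shift 4 — violated.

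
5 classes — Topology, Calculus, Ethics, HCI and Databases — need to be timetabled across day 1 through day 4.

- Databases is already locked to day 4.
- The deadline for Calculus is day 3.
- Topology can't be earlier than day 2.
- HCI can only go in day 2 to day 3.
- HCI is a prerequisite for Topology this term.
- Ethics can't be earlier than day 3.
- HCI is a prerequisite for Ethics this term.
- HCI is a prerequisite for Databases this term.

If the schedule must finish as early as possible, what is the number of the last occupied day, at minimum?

day 4

The precedence chain requires at least 2 distinct days.
Databases can't be placed before day 4, so the schedule must run through at least day 4.
4 works (last occupied day: day 4): for example HCI=day 2, Calculus=day 1, Topology=day 3, Databases=day 4, Ethics=day 3.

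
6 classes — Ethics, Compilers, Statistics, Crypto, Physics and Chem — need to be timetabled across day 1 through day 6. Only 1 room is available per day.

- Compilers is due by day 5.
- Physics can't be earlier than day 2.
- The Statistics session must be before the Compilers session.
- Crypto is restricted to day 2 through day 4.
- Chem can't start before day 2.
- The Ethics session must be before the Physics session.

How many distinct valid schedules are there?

Splitting on Ethics: it can be day 1 (18), day 2 (8), day 3 (7), day 4 (6), day 5 (6). Listing each branch's schedules as (Compilers, Statistics, Crypto, Physics, Chem) by day number:
Ethics=day 1: (3,2,4,5,6) (3,2,4,6,5) (4,2,3,5,6) (4,2,3,6,5) (4,3,2,5,6) (4,3,2,6,5) (5,2,3,4,6) (5,2,3,6,4) (5,2,4,3,6) (5,2,4,6,3) (5,3,2,4,6) (5,3,2,6,4) (5,3,4,2,6) (5,3,4,6,2) (5,4,2,3,6) (5,4,2,6,3) (5,4,3,2,6) (5,4,3,6,2) — 18.
Ethics=day 2: (3,1,4,5,6) (3,1,4,6,5) (4,1,3,5,6) (4,1,3,6,5) (5,1,3,4,6) (5,1,3,6,4) (5,1,4,3,6) (5,1,4,6,3) — 8.
Ethics=day 3: (2,1,4,5,6) (2,1,4,6,5) (4,1,2,5,6) (4,1,2,6,5) (5,1,2,4,6) (5,1,2,6,4) (5,1,4,6,2) — 7.
Ethics=day 4: (2,1,3,5,6) (2,1,3,6,5) (3,1,2,5,6) (3,1,2,6,5) (5,1,2,6,3) (5,1,3,6,2) — 6.
Ethics=day 5: (2,1,3,6,4) (2,1,4,6,3) (3,1,2,6,4) (3,1,4,6,2) (4,1,2,6,3) (4,1,3,6,2) — 6.
Summing: 18 + 8 + 7 + 6 + 6 = 45.

45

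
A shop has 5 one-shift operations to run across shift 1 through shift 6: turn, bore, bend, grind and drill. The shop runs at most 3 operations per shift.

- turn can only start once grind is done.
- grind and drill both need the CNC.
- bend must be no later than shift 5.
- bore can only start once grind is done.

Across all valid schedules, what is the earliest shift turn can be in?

Precedence pushes turn to at least shift 2.
turn at shift 2 is achievable: drill=shift 2, bend=shift 1, grind=shift 1, turn=shift 2, bore=shift 2.

shift 2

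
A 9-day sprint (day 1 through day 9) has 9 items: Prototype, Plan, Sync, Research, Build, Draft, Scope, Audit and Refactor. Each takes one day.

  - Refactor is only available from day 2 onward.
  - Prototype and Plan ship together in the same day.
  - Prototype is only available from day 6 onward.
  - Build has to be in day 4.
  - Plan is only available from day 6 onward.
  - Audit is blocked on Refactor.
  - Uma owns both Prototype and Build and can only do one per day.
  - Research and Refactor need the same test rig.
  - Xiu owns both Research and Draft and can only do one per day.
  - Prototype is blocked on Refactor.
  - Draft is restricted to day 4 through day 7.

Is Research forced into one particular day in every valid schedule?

Research can be day 1 (e.g. Research -> day 1, Draft -> day 4, Audit -> day 3, Refactor -> day 2, Sync -> day 1, Build -> day 4, Plan -> day 6, Prototype -> day 6, Scope -> day 1) or day 2 (e.g. Scope -> day 1, Refactor -> day 3, Audit -> day 4, Plan -> day 6, Draft -> day 4, Prototype -> day 6, Sync -> day 1, Build -> day 4, Research -> day 2).

No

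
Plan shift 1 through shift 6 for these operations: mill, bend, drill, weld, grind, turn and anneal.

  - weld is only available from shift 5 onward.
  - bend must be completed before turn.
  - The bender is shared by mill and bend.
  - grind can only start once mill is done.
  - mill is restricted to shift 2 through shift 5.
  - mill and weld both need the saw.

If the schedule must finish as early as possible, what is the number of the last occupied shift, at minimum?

The precedence chain requires at least 2 distinct shifts.
weld can't be placed before shift 5, so the schedule must run through at least shift 5.
5 works (last occupied shift: shift 5): for example anneal=shift 1; turn=shift 2; mill=shift 2; drill=shift 1; bend=shift 1; weld=shift 5; grind=shift 3.

shift 5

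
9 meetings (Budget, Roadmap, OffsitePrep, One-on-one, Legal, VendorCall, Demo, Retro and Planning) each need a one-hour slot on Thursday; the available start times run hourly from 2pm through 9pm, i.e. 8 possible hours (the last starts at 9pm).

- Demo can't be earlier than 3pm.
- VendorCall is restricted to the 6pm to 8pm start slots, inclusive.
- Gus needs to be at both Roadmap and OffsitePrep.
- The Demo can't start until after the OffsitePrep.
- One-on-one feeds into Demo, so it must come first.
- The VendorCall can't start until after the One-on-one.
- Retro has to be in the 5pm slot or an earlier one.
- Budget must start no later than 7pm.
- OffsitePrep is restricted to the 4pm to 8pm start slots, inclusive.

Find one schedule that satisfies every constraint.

One-on-one -> 2pm; Budget -> 2pm; VendorCall -> 6pm; Roadmap -> 2pm; Planning -> 2pm; OffsitePrep -> 4pm; Retro -> 2pm; Demo -> 5pm; Legal -> 2pm

Checking: One-on-one(2pm) before VendorCall(6pm); One-on-one(2pm) before Demo(5pm); OffsitePrep(4pm) before Demo(5pm); Roadmap(2pm) != OffsitePrep(4pm); OffsitePrep=4pm in [4pm,8pm]; Budget=2pm in [2pm,7pm]; Retro=2pm in [2pm,5pm]; Demo=5pm in [3pm,9pm]; VendorCall=6pm in [6pm,8pm].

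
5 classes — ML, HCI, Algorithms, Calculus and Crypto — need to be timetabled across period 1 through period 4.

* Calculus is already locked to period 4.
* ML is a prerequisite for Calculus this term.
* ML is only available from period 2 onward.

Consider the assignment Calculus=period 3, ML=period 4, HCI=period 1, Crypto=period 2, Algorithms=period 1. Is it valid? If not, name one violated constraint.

ML is only available from period 2 onward — holds.
Calculus is already locked to period 4 — violated.
ML is a prerequisite for Calculus this term — violated.

No — it violates: ML is a prerequisite for Calculus this term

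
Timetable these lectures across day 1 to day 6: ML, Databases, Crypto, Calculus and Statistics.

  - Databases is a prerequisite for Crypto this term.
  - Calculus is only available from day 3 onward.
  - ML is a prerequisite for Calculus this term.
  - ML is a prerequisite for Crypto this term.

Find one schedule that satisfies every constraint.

Databases=day 1, Crypto=day 2, ML=day 1, Statistics=day 1, Calculus=day 3

Checking: ML(day 1) before Crypto(day 2); ML(day 1) before Calculus(day 3); Databases(day 1) before Crypto(day 2); Calculus=day 3 in [day 3,day 6].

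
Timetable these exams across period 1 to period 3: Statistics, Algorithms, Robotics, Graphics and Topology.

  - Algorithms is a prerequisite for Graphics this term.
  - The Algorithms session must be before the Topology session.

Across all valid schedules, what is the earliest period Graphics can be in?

period 2

Precedence pushes Graphics to at least period 2.
Graphics at period 2 is achievable: Topology=period 2; Statistics=period 1; Algorithms=period 1; Robotics=period 1; Graphics=period 2.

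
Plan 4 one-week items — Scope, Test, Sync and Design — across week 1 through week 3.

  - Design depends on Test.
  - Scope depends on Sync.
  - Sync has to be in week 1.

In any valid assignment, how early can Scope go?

Precedence pushes Scope to at least week 2.
Scope at week 2 is achievable: Scope -> week 2, Sync -> week 1, Design -> week 2, Test -> week 1.

week 2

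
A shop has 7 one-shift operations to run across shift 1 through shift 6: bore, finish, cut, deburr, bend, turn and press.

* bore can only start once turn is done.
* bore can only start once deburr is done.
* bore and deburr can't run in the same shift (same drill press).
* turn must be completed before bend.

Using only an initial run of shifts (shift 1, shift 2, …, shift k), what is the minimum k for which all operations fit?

2

The precedence chain requires at least 2 distinct shifts.
2 works (last occupied shift: shift 2): for example cut=shift 1, press=shift 1, bend=shift 2, bore=shift 2, finish=shift 1, deburr=shift 1, turn=shift 1.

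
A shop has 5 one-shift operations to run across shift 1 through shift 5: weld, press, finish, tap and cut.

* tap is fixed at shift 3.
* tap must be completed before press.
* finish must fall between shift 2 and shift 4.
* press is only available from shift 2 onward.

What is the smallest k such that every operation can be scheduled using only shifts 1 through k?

The precedence chain requires at least 2 distinct shifts.
Propagating the time windows through the other constraints, press can't land before shift 4, so the schedule must run through at least shift 4.
4 works (last occupied shift: shift 4): for example finish in shift 2, press in shift 4, tap in shift 3, weld in shift 1, cut in shift 1.

4 shifts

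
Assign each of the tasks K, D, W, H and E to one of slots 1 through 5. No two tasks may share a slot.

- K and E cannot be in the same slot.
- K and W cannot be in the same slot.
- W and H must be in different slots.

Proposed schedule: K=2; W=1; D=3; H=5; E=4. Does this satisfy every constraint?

Yes

W and H must be in different slots — holds.
K and W cannot be in the same slot — holds.
K and E cannot be in the same slot — holds.
No two tasks may share a slot — holds.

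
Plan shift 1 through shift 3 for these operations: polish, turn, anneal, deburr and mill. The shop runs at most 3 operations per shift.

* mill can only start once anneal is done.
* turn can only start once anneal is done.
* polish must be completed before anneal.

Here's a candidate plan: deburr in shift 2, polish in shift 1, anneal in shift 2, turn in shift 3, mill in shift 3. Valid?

mill can only start once anneal is done — holds.
turn can only start once anneal is done — holds.
The shop runs at most 3 operations per shift — holds.
polish must be completed before anneal — holds.

Yes, all constraints hold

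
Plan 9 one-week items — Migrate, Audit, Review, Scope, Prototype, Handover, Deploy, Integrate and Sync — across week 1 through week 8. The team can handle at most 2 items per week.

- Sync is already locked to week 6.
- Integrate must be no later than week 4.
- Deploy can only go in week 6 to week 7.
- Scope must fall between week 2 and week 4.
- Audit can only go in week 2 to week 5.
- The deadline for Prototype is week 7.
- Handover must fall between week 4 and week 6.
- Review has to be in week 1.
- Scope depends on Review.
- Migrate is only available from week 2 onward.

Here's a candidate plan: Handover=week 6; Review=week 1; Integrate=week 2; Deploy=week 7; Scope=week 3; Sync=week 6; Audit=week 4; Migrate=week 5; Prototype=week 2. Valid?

Yes

Scope must fall between week 2 and week 4 — holds.
Review has to be in week 1 — holds.
Audit can only go in week 2 to week 5 — holds.
The team can handle at most 2 items per week — holds.
Integrate must be no later than week 4 — holds.
Migrate is only available from week 2 onward — holds.
The deadline for Prototype is week 7 — holds.
Deploy can only go in week 6 to week 7 — holds.
Scope depends on Review — holds.
Handover must fall between week 4 and week 6 — holds.
Sync is already locked to week 6 — holds.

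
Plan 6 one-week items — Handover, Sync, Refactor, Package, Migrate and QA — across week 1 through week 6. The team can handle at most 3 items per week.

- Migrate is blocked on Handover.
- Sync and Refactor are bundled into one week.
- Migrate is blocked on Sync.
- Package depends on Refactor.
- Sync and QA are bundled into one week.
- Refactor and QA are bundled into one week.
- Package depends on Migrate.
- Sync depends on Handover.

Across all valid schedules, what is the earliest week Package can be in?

Precedence pushes Package to at least week 4.
Package at week 4 is achievable: QA -> week 2, Sync -> week 2, Handover -> week 1, Refactor -> week 2, Migrate -> week 3, Package -> week 4.

week 4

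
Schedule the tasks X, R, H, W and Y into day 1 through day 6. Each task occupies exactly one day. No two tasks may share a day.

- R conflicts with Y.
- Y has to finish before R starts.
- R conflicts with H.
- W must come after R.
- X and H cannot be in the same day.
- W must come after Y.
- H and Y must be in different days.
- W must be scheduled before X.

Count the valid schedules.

Splitting on X: it can be day 4 (2), day 5 (8), day 6 (20). Listing each branch's schedules as (R, H, W, Y) by day number:
X=day 4: (2,5,3,1) (2,6,3,1) — 2.
X=day 5: (2,3,4,1) (2,4,3,1) (2,6,3,1) (2,6,4,1) (3,1,4,2) (3,2,4,1) (3,6,4,1) (3,6,4,2) — 8.
X=day 6: (2,3,4,1) (2,3,5,1) (2,4,3,1) (2,4,5,1) (2,5,3,1) (2,5,4,1) (3,1,4,2) (3,1,5,2) (3,2,4,1) (3,2,5,1) (3,4,5,1) (3,4,5,2) (3,5,4,1) (3,5,4,2) (4,1,5,2) (4,1,5,3) (4,2,5,1) (4,2,5,3) (4,3,5,1) (4,3,5,2) — 20.
Summing: 2 + 8 + 20 = 30.

30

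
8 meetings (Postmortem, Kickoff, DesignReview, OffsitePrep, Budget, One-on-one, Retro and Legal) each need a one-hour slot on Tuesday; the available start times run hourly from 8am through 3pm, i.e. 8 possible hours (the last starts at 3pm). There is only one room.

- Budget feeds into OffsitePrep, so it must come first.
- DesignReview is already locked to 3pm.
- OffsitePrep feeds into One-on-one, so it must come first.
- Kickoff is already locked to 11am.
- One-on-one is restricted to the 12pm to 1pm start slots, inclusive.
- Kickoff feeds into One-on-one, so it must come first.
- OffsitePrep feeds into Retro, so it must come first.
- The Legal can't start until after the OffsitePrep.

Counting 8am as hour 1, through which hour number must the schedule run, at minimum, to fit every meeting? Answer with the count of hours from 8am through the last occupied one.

8 hours

The precedence chain requires at least 3 distinct hours.
With at most 1 per hour and 8 meetings, at least 8 hours are needed.
DesignReview can't be placed before 3pm — that is hour 8 counting from 8am — so the schedule must run through at least 8 hours.
8 works (last occupied hour: 3pm): for example One-on-one in 12pm, DesignReview in 3pm, Retro in 10am, Postmortem in 2pm, Kickoff in 11am, Legal in 1pm, OffsitePrep in 9am, Budget in 8am.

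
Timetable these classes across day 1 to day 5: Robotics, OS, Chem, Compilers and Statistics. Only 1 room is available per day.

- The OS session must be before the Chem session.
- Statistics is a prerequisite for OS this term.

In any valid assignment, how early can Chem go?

Precedence pushes Chem to at least day 3.
Chem at day 3 is achievable: Chem=day 3, OS=day 2, Robotics=day 4, Statistics=day 1, Compilers=day 5.

day 3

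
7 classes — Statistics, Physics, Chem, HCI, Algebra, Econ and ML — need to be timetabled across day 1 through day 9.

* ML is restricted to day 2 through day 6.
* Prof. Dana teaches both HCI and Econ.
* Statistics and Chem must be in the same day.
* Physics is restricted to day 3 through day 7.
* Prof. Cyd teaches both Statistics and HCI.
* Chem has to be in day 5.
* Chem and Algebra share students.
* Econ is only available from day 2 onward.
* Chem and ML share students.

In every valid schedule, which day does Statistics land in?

day 5

Statistics must be in the same day as Chem, which can't be before day 5, so Statistics is at least day 5; Statistics must be in the same day as Chem, which can't be after day 5, so Statistics is at most day 5.
So Statistics is pinned to day 5.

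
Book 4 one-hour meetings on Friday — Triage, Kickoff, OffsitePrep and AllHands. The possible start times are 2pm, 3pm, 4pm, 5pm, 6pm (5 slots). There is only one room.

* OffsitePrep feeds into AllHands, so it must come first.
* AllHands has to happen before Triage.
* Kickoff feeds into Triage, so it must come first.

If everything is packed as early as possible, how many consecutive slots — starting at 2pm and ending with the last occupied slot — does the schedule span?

The precedence chain requires at least 3 distinct slots.
With at most 1 per slot and 4 meetings, at least 4 slots are needed.
4 works (last occupied slot: 5pm): for example Triage in 5pm, AllHands in 3pm, Kickoff in 4pm, OffsitePrep in 2pm.

4 slots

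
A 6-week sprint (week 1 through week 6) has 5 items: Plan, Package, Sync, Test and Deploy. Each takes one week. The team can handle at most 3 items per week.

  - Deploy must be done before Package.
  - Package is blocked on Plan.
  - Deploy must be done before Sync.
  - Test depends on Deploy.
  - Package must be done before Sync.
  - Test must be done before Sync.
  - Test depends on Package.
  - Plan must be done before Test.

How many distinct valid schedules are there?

Splitting on Plan: it can be week 1 (15), week 2 (9), week 3 (3). Listing each branch's schedules as (Package, Sync, Test, Deploy) by week number:
Plan=week 1: (2,4,3,1) (2,5,3,1) (2,5,4,1) (2,6,3,1) (2,6,4,1) (2,6,5,1) (3,5,4,1) (3,5,4,2) (3,6,4,1) (3,6,4,2) (3,6,5,1) (3,6,5,2) (4,6,5,1) (4,6,5,2) (4,6,5,3) — 15.
Plan=week 2: (3,5,4,1) (3,5,4,2) (3,6,4,1) (3,6,4,2) (3,6,5,1) (3,6,5,2) (4,6,5,1) (4,6,5,2) (4,6,5,3) — 9.
Plan=week 3: (4,6,5,1) (4,6,5,2) (4,6,5,3) — 3.
Summing: 15 + 9 + 3 = 27.

27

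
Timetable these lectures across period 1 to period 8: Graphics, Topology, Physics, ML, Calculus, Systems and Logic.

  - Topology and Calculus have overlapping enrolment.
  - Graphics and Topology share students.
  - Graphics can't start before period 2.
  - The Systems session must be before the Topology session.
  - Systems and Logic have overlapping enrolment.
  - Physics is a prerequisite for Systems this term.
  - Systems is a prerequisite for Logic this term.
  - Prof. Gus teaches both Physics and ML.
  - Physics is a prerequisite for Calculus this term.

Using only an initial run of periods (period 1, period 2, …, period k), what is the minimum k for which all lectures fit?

The precedence chain requires at least 3 distinct periods.
3 works (last occupied period: period 3): for example Topology=period 3; Calculus=period 2; Graphics=period 2; Systems=period 2; Logic=period 3; Physics=period 1; ML=period 2.

3 periods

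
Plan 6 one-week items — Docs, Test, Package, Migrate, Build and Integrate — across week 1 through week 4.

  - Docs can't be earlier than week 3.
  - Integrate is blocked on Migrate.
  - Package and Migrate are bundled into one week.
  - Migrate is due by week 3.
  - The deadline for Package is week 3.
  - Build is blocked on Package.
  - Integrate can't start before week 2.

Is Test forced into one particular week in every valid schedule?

No

Test can be week 1 (e.g. Integrate in week 2; Package in week 1; Migrate in week 1; Build in week 2; Test in week 1; Docs in week 3) or week 2 (e.g. Migrate in week 1, Integrate in week 2, Package in week 1, Docs in week 3, Build in week 2, Test in week 2).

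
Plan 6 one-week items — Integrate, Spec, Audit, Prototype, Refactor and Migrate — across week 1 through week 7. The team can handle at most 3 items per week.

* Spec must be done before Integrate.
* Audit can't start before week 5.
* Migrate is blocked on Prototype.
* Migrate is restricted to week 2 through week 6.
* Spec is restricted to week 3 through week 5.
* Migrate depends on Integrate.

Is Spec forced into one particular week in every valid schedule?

Spec can be week 3 (e.g. Audit -> week 5, Refactor -> week 1, Integrate -> week 4, Spec -> week 3, Prototype -> week 1, Migrate -> week 5) or week 4 (e.g. Audit in week 5; Spec in week 4; Prototype in week 1; Migrate in week 6; Integrate in week 5; Refactor in week 1).

No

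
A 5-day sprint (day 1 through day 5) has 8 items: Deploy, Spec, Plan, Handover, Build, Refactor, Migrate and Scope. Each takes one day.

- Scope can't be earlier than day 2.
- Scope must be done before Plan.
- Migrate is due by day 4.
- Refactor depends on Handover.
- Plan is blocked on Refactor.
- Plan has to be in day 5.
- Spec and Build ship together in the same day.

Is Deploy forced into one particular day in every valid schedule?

Deploy can be day 1 (e.g. Deploy in day 1; Refactor in day 2; Handover in day 1; Build in day 1; Migrate in day 1; Plan in day 5; Scope in day 2; Spec in day 1) or day 2 (e.g. Migrate -> day 1; Spec -> day 1; Handover -> day 1; Plan -> day 5; Scope -> day 2; Build -> day 1; Refactor -> day 2; Deploy -> day 2).

No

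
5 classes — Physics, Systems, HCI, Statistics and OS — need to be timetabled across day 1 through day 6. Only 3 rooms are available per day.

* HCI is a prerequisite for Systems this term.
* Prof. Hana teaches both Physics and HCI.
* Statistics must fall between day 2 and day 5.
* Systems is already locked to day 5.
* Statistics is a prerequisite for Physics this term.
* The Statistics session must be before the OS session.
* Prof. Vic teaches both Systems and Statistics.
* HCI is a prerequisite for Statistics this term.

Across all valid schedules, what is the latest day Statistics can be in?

Statistics is available from day 2; Statistics's own window allows nothing later than day 5.
Statistics at day 4 is achievable: Physics in day 5; Statistics in day 4; Systems in day 5; OS in day 5; HCI in day 1.
Nothing later works — the conflict and capacity constraints rule out every day after day 4.

day 4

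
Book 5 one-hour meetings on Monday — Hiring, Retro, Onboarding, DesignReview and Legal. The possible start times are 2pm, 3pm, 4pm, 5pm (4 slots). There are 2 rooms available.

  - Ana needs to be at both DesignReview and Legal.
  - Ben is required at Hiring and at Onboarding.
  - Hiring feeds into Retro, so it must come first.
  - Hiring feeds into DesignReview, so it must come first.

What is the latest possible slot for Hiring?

4pm

Downstream work caps Hiring at 4pm.
Hiring at 4pm is achievable: Onboarding -> 2pm, Hiring -> 4pm, Legal -> 2pm, DesignReview -> 5pm, Retro -> 5pm.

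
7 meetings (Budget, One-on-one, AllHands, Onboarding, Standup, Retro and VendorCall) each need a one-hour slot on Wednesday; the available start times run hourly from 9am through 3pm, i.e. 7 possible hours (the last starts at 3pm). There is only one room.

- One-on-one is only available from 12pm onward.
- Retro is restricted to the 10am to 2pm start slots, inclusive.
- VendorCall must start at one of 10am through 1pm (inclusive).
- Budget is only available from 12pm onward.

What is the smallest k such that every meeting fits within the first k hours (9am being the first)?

7 hours

With at most 1 per hour and 7 meetings, at least 7 hours are needed.
Budget can't be placed before 12pm — that is hour 4 counting from 9am — so the schedule must run through at least 4 hours.
7 works (last occupied hour: 3pm): for example Onboarding in 2pm, Budget in 12pm, One-on-one in 1pm, Retro in 11am, AllHands in 9am, VendorCall in 10am, Standup in 3pm.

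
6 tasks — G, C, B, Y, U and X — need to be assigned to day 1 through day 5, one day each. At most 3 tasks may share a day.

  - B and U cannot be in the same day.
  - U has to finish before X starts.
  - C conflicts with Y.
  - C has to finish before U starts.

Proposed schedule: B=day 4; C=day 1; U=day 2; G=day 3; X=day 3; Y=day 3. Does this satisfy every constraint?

At most 3 tasks may share a day — holds.
B and U cannot be in the same day — holds.
C conflicts with Y — holds.
U has to finish before X starts — holds.
C has to finish before U starts — holds.

Yes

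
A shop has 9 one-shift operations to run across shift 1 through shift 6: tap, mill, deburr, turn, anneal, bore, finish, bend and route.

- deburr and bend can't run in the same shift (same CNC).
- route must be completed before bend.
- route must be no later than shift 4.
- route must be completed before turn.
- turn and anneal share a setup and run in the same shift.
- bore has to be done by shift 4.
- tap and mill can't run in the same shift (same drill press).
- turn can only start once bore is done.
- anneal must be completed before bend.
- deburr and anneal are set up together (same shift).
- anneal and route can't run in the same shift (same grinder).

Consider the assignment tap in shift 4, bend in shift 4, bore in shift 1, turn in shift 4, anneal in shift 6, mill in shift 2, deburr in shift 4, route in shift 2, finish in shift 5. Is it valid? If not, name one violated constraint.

bore has to be done by shift 4 — holds.
route must be completed before turn — holds.
turn can only start once bore is done — holds.
anneal must be completed before bend — violated.
tap and mill can't run in the same shift (same drill press) — holds.
deburr and anneal are set up together (same shift) — violated.
anneal and route can't run in the same shift (same grinder) — holds.
turn and anneal share a setup and run in the same shift — violated.
route must be completed before bend — holds.
deburr and bend can't run in the same shift (same CNC) — violated.
route must be no later than shift 4 — holds.

No — it violates: anneal must be completed before bend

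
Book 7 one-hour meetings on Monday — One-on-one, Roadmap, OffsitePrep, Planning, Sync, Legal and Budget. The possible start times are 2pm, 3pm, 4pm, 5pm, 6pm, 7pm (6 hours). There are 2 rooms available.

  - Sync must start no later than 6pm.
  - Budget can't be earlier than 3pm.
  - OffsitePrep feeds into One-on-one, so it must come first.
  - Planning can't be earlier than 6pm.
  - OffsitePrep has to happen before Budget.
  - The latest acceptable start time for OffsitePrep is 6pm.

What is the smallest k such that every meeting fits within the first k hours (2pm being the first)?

The precedence chain requires at least 2 distinct hours.
With at most 2 per hour and 7 meetings, at least 4 hours are needed.
Planning can't be placed before 6pm — that is hour 5 counting from 2pm — so the schedule must run through at least 5 hours.
5 works (last occupied hour: 6pm): for example Sync in 4pm; OffsitePrep in 2pm; Budget in 3pm; Roadmap in 2pm; Planning in 6pm; One-on-one in 3pm; Legal in 4pm.

5 hours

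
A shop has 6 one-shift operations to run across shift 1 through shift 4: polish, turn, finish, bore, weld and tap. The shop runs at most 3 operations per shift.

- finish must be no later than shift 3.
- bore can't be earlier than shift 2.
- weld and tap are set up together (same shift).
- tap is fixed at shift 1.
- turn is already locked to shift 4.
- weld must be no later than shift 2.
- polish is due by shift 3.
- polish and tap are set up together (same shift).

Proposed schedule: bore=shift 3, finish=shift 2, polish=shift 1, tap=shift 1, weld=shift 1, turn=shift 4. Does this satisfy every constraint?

Yes

finish must be no later than shift 3 — holds.
tap is fixed at shift 1 — holds.
polish is due by shift 3 — holds.
weld must be no later than shift 2 — holds.
bore can't be earlier than shift 2 — holds.
polish and tap are set up together (same shift) — holds.
The shop runs at most 3 operations per shift — holds.
weld and tap are set up together (same shift) — holds.
turn is already locked to shift 4 — holds.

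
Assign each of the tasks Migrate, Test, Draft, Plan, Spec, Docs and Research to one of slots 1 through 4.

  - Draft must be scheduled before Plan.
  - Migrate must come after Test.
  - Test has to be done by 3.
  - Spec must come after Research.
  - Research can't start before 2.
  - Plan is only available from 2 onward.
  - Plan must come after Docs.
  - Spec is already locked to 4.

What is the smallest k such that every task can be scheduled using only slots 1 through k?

4

The precedence chain requires at least 2 distinct slots.
Spec can't be placed before 4, so the schedule must run through at least slot 4.
4 works (last occupied slot: 4): for example Draft -> 1; Migrate -> 2; Spec -> 4; Research -> 2; Plan -> 2; Test -> 1; Docs -> 1.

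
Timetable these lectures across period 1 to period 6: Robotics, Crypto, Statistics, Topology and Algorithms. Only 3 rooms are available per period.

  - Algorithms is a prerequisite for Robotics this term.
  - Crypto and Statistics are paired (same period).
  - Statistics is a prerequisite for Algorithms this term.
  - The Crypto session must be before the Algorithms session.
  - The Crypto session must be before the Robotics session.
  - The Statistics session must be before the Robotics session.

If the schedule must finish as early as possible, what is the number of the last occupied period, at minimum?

3

The precedence chain requires at least 3 distinct periods.
With at most 3 per period and 5 lectures, at least 2 periods are needed.
3 works (last occupied period: period 3): for example Crypto in period 1; Robotics in period 3; Statistics in period 1; Algorithms in period 2; Topology in period 1.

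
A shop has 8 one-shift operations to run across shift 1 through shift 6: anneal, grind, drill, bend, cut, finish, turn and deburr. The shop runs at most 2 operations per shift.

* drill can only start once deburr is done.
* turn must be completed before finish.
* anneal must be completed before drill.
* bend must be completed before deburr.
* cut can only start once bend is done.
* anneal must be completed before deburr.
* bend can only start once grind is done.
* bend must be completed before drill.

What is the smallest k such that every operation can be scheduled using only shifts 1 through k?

4

The precedence chain requires at least 4 distinct shifts.
With at most 2 per shift and 8 operations, at least 4 shifts are needed.
4 works (last occupied shift: shift 4): for example deburr -> shift 3; drill -> shift 4; cut -> shift 3; turn -> shift 2; bend -> shift 2; finish -> shift 4; anneal -> shift 1; grind -> shift 1.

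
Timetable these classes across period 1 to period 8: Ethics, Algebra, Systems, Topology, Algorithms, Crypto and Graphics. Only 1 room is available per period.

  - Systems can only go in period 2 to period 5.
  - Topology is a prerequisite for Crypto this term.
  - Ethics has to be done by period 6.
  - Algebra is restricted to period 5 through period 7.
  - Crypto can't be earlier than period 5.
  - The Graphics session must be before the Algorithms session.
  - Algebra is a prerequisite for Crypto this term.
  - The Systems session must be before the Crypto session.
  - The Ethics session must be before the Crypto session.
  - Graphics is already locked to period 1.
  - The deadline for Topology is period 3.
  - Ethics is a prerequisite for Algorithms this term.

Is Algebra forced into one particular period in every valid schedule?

Algebra can be period 5 (e.g. Crypto in period 6, Algorithms in period 7, Graphics in period 1, Ethics in period 4, Systems in period 3, Topology in period 2, Algebra in period 5) or period 6 (e.g. Crypto -> period 7; Systems -> period 3; Algorithms -> period 5; Topology -> period 2; Algebra -> period 6; Ethics -> period 4; Graphics -> period 1).

No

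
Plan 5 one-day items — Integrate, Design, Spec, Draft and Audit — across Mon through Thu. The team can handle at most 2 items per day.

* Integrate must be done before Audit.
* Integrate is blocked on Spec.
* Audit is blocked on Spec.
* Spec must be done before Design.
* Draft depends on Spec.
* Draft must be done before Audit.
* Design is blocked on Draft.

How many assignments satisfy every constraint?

9

Splitting on Integrate: it can be Tue (5), Wed (4). Listing each branch's schedules as (Design, Spec, Draft, Audit):
Integrate=Tue: (Wed,Mon,Tue,Wed) (Wed,Mon,Tue,Thu) (Thu,Mon,Tue,Wed) (Thu,Mon,Tue,Thu) (Thu,Mon,Wed,Thu) — 5.
Integrate=Wed: (Wed,Mon,Tue,Thu) (Thu,Mon,Tue,Thu) (Thu,Mon,Wed,Thu) (Thu,Tue,Wed,Thu) — 4.
Summing: 5 + 4 = 9.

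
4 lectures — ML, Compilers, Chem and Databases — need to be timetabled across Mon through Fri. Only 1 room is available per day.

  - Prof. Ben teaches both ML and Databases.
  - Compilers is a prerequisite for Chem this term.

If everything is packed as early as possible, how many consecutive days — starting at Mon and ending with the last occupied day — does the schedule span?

The precedence chain requires at least 2 distinct days.
With at most 1 per day and 4 lectures, at least 4 days are needed.
4 works (last occupied day: Thu): for example ML=Wed; Chem=Tue; Databases=Thu; Compilers=Mon.

4 days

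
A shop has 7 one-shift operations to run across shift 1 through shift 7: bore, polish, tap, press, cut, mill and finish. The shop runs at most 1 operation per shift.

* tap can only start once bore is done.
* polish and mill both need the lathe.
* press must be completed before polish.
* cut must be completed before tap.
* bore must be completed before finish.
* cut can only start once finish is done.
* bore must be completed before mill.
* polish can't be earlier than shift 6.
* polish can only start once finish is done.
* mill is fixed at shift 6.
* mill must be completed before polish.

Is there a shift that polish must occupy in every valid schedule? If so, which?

shift 7

polish's window is shift 6–shift 7.
mill is fixed at shift 6, and polish can't share a shift with mill.
So polish must be shift 7.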